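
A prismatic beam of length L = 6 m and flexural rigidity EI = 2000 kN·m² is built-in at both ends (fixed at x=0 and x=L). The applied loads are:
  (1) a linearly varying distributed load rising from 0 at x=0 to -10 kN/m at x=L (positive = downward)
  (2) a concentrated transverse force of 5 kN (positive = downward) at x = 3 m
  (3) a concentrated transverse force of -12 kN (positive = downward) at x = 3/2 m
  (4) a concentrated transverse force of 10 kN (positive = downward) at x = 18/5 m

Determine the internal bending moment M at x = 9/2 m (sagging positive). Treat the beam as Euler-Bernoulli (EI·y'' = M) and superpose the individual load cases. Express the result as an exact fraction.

M(9/2) = -309/200 kN·m

Load 1 — triangular load w₀=-10 kN/m (0→w₀ over full span):
  M_1 = 3w₀Lx/20 - w₀L²/30 - w₀x³/(6L) = 3·(-10)·6·(9/2)/20 - (-10)·6²/30 - (-10)·(9/2)³/(6·6) = -51/16 kN·m
Load 2 — point force P=5 kN at a=3 m (b=L-a=3):
  M_2 = Pa²(a+3b)(L-x)/L³ - Pa²b/L²  [x>a] = 5·3²·(3+3·3)·(6-(9/2))/6³ - 5·3²·3/6² = 0 kN·m
Load 3 — point force P=-12 kN at a=3/2 m (b=L-a=9/2):
  M_3 = Pa²(a+3b)(L-x)/L³ - Pa²b/L²  [x>a] = (-12)·(3/2)²·((3/2)+3·(9/2))·(6-(9/2))/6³ - (-12)·(3/2)²·(9/2)/6² = 9/16 kN·m
Load 4 — point force P=10 kN at a=18/5 m (b=L-a=12/5):
  M_4 = Pa²(a+3b)(L-x)/L³ - Pa²b/L²  [x>a] = 10·(18/5)²·((18/5)+3·(12/5))·(6-(9/2))/6³ - 10·(18/5)²·(12/5)/6² = 27/25 kN·m
Superposition: M = Σ M_i = -309/200 kN·m ≈ -1.545000 kN·m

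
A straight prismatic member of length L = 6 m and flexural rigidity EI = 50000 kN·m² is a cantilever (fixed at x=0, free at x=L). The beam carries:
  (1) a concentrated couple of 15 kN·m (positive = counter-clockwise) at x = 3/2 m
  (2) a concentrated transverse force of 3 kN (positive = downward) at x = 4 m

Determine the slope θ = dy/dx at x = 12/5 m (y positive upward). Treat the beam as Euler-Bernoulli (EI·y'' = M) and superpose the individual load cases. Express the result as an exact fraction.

Load 1 — applied couple M₀=15 kN·m at a=3/2 m (b=L-a=9/2):
  θ_1 = M₀a/EI  [x>a] = 15·(3/2)/50000 = 9/20000 rad
Load 2 — point force P=3 kN at a=4 m (b=L-a=2):
  θ_2 = -Px(2a-x)/(2EI)  [x≤a] = -3·(12/5)·(2·4-(12/5))/(2·50000) = -63/156250 rad
Superposition: θ = Σ θ_i = 117/2500000 rad ≈ 0.000047 rad

θ(12/5) = 117/2500000 rad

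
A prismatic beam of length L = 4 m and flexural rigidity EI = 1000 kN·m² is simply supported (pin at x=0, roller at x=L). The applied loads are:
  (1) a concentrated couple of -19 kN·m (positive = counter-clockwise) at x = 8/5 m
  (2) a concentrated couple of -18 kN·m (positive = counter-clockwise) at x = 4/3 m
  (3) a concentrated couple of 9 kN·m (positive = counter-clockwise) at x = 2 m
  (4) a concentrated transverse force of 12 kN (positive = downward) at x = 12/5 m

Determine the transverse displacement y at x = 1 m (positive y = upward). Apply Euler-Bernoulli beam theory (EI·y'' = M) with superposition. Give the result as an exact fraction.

Load 1 — applied couple M₀=-19 kN·m at a=8/5 m (b=L-a=12/5):
  y_1 = (M₀x³/(6L)+C₁x)/EI  [x≤a] with C₁=M₀(3b²-L²)/(6L)=-76/75 = ((-19)·1³/(6·4)+(-76/75)·1)/1000 = -361/200000 m
Load 2 — applied couple M₀=-18 kN·m at a=4/3 m (b=L-a=8/3):
  y_2 = (M₀x³/(6L)+C₁x)/EI  [x≤a] with C₁=M₀(3b²-L²)/(6L)=-4 = ((-18)·1³/(6·4)+(-4)·1)/1000 = -19/4000 m
Load 3 — applied couple M₀=9 kN·m at a=2 m (b=L-a=2):
  y_3 = (M₀x³/(6L)+C₁x)/EI  [x≤a] with C₁=M₀(3b²-L²)/(6L)=-3/2 = (9·1³/(6·4)+(-3/2)·1)/1000 = -9/8000 m
Load 4 — point force P=12 kN at a=12/5 m (b=L-a=8/5):
  y_4 = -Pbx(L²-b²-x²)/(6LEI)  [x≤a] = -12·(8/5)·1·(4²-(8/5)²-1²)/(6·4·1000) = -311/31250 m
Superposition: y = Σ y_i = -551/31250 m ≈ -0.017632 m

y(1) = -551/31250 m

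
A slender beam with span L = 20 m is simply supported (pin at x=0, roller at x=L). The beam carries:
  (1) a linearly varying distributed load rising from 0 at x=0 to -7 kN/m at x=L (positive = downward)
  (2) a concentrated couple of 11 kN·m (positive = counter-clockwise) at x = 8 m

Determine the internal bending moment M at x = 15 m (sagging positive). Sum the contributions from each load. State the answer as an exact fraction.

M(15) = -1247/8 kN·m

Load 1 — triangular load w₀=-7 kN/m (0→w₀ over full span):
  M_1 = w₀Lx/6 - w₀x³/(6L) = (-7)·20·15/6 - (-7)·15³/(6·20) = -1225/8 kN·m
Load 2 — applied couple M₀=11 kN·m at a=8 m (b=L-a=12):
  M_2 = M₀x/L - M₀  [x>a] = 11·15/20 - 11 = -11/4 kN·m
Superposition: M = Σ M_i = -1247/8 kN·m ≈ -155.875000 kN·m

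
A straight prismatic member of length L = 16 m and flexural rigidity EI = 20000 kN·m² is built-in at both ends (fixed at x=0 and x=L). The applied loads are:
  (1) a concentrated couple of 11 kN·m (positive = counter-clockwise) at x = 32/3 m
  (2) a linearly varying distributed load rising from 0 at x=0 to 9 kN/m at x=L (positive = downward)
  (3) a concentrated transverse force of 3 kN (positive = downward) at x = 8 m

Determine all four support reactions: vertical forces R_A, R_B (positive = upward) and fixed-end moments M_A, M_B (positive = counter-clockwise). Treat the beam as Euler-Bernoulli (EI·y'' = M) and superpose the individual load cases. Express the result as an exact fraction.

Load 1 — applied couple M₀=11 kN·m at a=32/3 m (b=L-a=16/3):
  R_A = 6M₀ab/L³ = 6·11·(32/3)·(16/3)/16³ = 11/12 kN
  M_A = M₀b(2a-b)/L² = 11·(16/3)·(2·(32/3)-(16/3))/16² = 11/3 kN·m
  R_B = -6M₀ab/L³ = -6·11·(32/3)·(16/3)/16³ = -11/12 kN
  M_B = M₀a(2b-a)/L² = 11·(32/3)·(2·(16/3)-(32/3))/16² = 0 kN·m
Load 2 — triangular load w₀=9 kN/m (0→w₀ over full span):
  R_A = 3w₀L/20 = 3·9·16/20 = 108/5 kN
  M_A = w₀L²/30 = 9·16²/30 = 384/5 kN·m
  R_B = 7w₀L/20 = 7·9·16/20 = 252/5 kN
  M_B = -w₀L²/20 = -9·16²/20 = -576/5 kN·m
Load 3 — point force P=3 kN at a=8 m (b=L-a=8):
  R_A = Pb²(3a+b)/L³ = 3·8²·(3·8+8)/16³ = 3/2 kN
  M_A = Pab²/L² = 3·8·8²/16² = 6 kN·m
  R_B = Pa²(a+3b)/L³ = 3·8²·(8+3·8)/16³ = 3/2 kN
  M_B = -Pa²b/L² = -3·8²·8/16² = -6 kN·m
Superposition: R_A = 1441/60 kN, M_A = 1297/15 kN·m, R_B = 3059/60 kN, M_B = -606/5 kN·m

R_A = 1441/60 kN, M_A = 1297/15 kN·m, R_B = 3059/60 kN, M_B = -606/5 kN·m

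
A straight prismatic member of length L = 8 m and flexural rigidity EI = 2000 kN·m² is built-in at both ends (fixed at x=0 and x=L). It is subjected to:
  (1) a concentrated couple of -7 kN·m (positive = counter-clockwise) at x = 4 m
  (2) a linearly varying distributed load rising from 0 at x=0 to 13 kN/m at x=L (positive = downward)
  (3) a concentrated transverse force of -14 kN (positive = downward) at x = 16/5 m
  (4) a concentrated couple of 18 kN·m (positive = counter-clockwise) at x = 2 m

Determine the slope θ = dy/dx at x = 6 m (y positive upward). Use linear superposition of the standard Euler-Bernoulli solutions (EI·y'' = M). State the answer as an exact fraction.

Load 1 — applied couple M₀=-7 kN·m at a=4 m (b=L-a=4):
  θ_1 = (R_Ax²/2 - M_Ax - M₀(x-a))/EI  [x>a] with R_A=-21/16, M_A=-7/4 = ((-21/16)·6²/2 - (-7/4)·6 - (-7)·(6-4))/2000 = 7/16000 rad
Load 2 — triangular load w₀=13 kN/m (0→w₀ over full span):
  θ_2 = -w₀(2x(L-x)(L-2x)(x+2L)+x²(L-x)²)/(120LEI) = -13·(2·6·(8-6)·(8-2·6)·(6+2·8)+6²·(8-6)²)/(120·8·2000) = 533/40000 rad
Load 3 — point force P=-14 kN at a=16/5 m (b=L-a=24/5):
  θ_3 = Pa²(L-x)(2bL-(3b+a)(L-x))/(2L³EI)  [x>a] = (-14)·(16/5)²·(8-6)·(2·(24/5)·8-(3·(24/5)+(16/5))·(8-6))/(2·8³·2000) = -91/15625 rad
Load 4 — applied couple M₀=18 kN·m at a=2 m (b=L-a=6):
  θ_4 = (R_Ax²/2 - M_Ax - M₀(x-a))/EI  [x>a] with R_A=81/32, M_A=-27/8 = ((81/32)·6²/2 - (-27/8)·6 - 18·(6-2))/2000 = -99/32000 rad
Superposition: θ = Σ θ_i = 19379/4000000 rad ≈ 0.004845 rad

θ(6) = 19379/4000000 rad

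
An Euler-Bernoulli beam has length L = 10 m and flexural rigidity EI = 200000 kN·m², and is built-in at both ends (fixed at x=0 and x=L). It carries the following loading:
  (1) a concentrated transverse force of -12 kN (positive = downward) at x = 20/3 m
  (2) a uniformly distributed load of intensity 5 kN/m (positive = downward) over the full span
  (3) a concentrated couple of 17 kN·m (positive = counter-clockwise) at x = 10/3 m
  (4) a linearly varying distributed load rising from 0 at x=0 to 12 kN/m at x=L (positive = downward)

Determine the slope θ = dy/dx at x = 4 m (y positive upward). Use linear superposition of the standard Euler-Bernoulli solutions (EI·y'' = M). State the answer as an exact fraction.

Load 1 — point force P=-12 kN at a=20/3 m (b=L-a=10/3):
  θ_1 = -Pb²x(2aL-(3a+b)x)/(2L³EI)  [x≤a] = -(-12)·(10/3)²·4·(2·(20/3)·10-(3·(20/3)+(10/3))·4)/(2·10³·200000) = 1/18750 rad
Load 2 — uniform load w=5 kN/m over full span:
  θ_2 = -wx(L-x)(L-2x)/(12EI) = -5·4·(10-4)·(10-2·4)/(12·200000) = -1/10000 rad
Load 3 — applied couple M₀=17 kN·m at a=10/3 m (b=L-a=20/3):
  θ_3 = (R_Ax²/2 - M_Ax - M₀(x-a))/EI  [x>a] with R_A=34/15, M_A=0 = ((34/15)·4²/2 - 0·4 - 17·(4-(10/3)))/200000 = 17/500000 rad
Load 4 — triangular load w₀=12 kN/m (0→w₀ over full span):
  θ_4 = -w₀(2x(L-x)(L-2x)(x+2L)+x²(L-x)²)/(120LEI) = -12·(2·4·(10-4)·(10-2·4)·(4+2·10)+4²·(10-4)²)/(120·10·200000) = -9/62500 rad
Superposition: θ = Σ θ_i = -47/300000 rad ≈ -0.000157 rad

θ(4) = -47/300000 rad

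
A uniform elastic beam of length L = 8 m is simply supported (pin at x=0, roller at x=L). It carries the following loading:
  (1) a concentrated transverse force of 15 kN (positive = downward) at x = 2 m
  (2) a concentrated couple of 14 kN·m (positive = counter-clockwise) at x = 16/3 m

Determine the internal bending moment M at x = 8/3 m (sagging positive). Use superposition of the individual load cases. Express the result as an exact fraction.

M(8/3) = 74/3 kN·m

Load 1 — point force P=15 kN at a=2 m (b=L-a=6):
  M_1 = Pa(L-x)/L  [x>a] = 15·2·(8-(8/3))/8 = 20 kN·m
Load 2 — applied couple M₀=14 kN·m at a=16/3 m (b=L-a=8/3):
  M_2 = M₀x/L  [x≤a] = 14·(8/3)/8 = 14/3 kN·m
Superposition: M = Σ M_i = 74/3 kN·m ≈ 24.666667 kN·m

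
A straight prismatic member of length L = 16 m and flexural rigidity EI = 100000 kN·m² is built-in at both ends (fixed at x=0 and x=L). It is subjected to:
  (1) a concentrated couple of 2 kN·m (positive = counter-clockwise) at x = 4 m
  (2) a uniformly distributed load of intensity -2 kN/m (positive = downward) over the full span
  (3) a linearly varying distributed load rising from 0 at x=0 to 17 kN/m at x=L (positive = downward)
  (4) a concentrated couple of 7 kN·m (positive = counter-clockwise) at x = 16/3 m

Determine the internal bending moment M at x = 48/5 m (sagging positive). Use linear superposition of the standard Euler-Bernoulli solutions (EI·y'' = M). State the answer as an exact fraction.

M(48/5) = 69493/1000 kN·m

Load 1 — applied couple M₀=2 kN·m at a=4 m (b=L-a=12):
  M_1 = R_Ax - M_A - M₀  [x>a] with R_A=9/64, M_A=-3/8 = (9/64)·(48/5) - (-3/8) - 2 = -11/40 kN·m
Load 2 — uniform load w=-2 kN/m over full span:
  M_2 = wLx/2 - wL²/12 - wx²/2 = (-2)·16·(48/5)/2 - (-2)·16²/12 - (-2)·(48/5)²/2 = -1408/75 kN·m
Load 3 — triangular load w₀=17 kN/m (0→w₀ over full span):
  M_3 = 3w₀Lx/20 - w₀L²/30 - w₀x³/(6L) = 3·17·16·(48/5)/20 - 17·16²/30 - 17·(48/5)³/(6·16) = 33728/375 kN·m
Load 4 — applied couple M₀=7 kN·m at a=16/3 m (b=L-a=32/3):
  M_4 = R_Ax - M_A - M₀  [x>a] with R_A=7/12, M_A=0 = (7/12)·(48/5) - 0 - 7 = -7/5 kN·m
Superposition: M = Σ M_i = 69493/1000 kN·m ≈ 69.493000 kN·m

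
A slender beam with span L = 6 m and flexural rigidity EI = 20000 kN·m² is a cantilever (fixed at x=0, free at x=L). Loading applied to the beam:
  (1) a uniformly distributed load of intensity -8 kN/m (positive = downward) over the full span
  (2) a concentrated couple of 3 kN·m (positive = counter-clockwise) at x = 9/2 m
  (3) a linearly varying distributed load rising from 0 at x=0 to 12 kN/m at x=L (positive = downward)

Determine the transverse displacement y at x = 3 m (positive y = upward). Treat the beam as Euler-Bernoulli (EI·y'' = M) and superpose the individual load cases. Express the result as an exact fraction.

y(3) = -351/400000 m

Load 1 — uniform load w=-8 kN/m over full span:
  y_1 = -wx²(x²-4Lx+6L²)/(24EI) = -(-8)·3²·(3²-4·6·3+6·6²)/(24·20000) = 459/20000 m
Load 2 — applied couple M₀=3 kN·m at a=9/2 m (b=L-a=3/2):
  y_2 = M₀x²/(2EI)  [x≤a] = 3·3²/(2·20000) = 27/40000 m
Load 3 — triangular load w₀=12 kN/m (0→w₀ over full span):
  y_3 = (w₀Lx³/12-w₀L²x²/6-w₀x⁵/(120L))/EI = (12·6·3³/12-12·6²·3²/6-12·3⁵/(120·6))/20000 = -9801/400000 m
Superposition: y = Σ y_i = -351/400000 m ≈ -0.000878 m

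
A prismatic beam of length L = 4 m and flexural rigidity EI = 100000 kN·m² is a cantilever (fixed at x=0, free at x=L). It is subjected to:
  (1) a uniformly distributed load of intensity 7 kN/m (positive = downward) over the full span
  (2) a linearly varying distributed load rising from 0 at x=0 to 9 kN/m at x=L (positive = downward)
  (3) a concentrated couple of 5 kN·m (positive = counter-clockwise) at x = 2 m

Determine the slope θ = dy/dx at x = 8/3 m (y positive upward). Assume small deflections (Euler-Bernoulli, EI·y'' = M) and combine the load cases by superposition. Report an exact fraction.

Load 1 — uniform load w=7 kN/m over full span:
  θ_1 = -wx(x²-3Lx+3L²)/(6EI) = -7·(8/3)·((8/3)²-3·4·(8/3)+3·4²)/(6·100000) = -182/253125 rad
Load 2 — triangular load w₀=9 kN/m (0→w₀ over full span):
  θ_2 = (w₀Lx²/4-w₀L²x/3-w₀x⁴/(24L))/EI = (9·4·(8/3)²/4-9·4²·(8/3)/3-9·(8/3)⁴/(24·4))/100000 = -58/84375 rad
Load 3 — applied couple M₀=5 kN·m at a=2 m (b=L-a=2):
  θ_3 = M₀a/EI  [x>a] = 5·2/100000 = 1/10000 rad
Superposition: θ = Σ θ_i = -5291/4050000 rad ≈ -0.001306 rad

θ(8/3) = -5291/4050000 rad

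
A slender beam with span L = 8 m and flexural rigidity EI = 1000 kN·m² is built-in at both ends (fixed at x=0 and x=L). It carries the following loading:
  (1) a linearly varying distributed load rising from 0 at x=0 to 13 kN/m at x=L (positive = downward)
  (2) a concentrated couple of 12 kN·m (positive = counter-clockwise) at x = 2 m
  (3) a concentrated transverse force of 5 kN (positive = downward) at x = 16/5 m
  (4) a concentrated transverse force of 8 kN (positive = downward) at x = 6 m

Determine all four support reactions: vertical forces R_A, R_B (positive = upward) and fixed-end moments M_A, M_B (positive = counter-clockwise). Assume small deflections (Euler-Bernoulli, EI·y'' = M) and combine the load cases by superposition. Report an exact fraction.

Load 1 — triangular load w₀=13 kN/m (0→w₀ over full span):
  R_A = 3w₀L/20 = 3·13·8/20 = 78/5 kN
  M_A = w₀L²/30 = 13·8²/30 = 416/15 kN·m
  R_B = 7w₀L/20 = 7·13·8/20 = 182/5 kN
  M_B = -w₀L²/20 = -13·8²/20 = -208/5 kN·m
Load 2 — applied couple M₀=12 kN·m at a=2 m (b=L-a=6):
  R_A = 6M₀ab/L³ = 6·12·2·6/8³ = 27/16 kN
  M_A = M₀b(2a-b)/L² = 12·6·(2·2-6)/8² = -9/4 kN·m
  R_B = -6M₀ab/L³ = -6·12·2·6/8³ = -27/16 kN
  M_B = M₀a(2b-a)/L² = 12·2·(2·6-2)/8² = 15/4 kN·m
Load 3 — point force P=5 kN at a=16/5 m (b=L-a=24/5):
  R_A = Pb²(3a+b)/L³ = 5·(24/5)²·(3·(16/5)+(24/5))/8³ = 81/25 kN
  M_A = Pab²/L² = 5·(16/5)·(24/5)²/8² = 144/25 kN·m
  R_B = Pa²(a+3b)/L³ = 5·(16/5)²·((16/5)+3·(24/5))/8³ = 44/25 kN
  M_B = -Pa²b/L² = -5·(16/5)²·(24/5)/8² = -96/25 kN·m
Load 4 — point force P=8 kN at a=6 m (b=L-a=2):
  R_A = Pb²(3a+b)/L³ = 8·2²·(3·6+2)/8³ = 5/4 kN
  M_A = Pab²/L² = 8·6·2²/8² = 3 kN·m
  R_B = Pa²(a+3b)/L³ = 8·6²·(6+3·2)/8³ = 27/4 kN
  M_B = -Pa²b/L² = -8·6²·2/8² = -9 kN·m
Superposition: R_A = 8711/400 kN, M_A = 10273/300 kN·m, R_B = 17289/400 kN, M_B = -5069/100 kN·m

R_A = 8711/400 kN, M_A = 10273/300 kN·m, R_B = 17289/400 kN, M_B = -5069/100 kN·m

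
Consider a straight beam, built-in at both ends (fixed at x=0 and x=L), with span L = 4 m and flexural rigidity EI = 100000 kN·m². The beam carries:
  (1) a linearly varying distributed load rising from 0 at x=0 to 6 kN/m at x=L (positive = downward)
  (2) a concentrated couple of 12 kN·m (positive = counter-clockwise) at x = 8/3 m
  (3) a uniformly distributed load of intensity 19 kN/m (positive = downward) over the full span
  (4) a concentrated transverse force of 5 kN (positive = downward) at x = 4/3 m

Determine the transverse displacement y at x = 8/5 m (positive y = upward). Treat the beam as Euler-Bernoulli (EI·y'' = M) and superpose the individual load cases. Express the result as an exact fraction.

y(8/5) = -25067/146484375 m

Load 1 — triangular load w₀=6 kN/m (0→w₀ over full span):
  y_1 = -w₀x²(L-x)²(x+2L)/(120LEI) = -6·(8/5)²·(4-(8/5))²·((8/5)+2·4)/(120·4·100000) = -864/48828125 m
Load 2 — applied couple M₀=12 kN·m at a=8/3 m (b=L-a=4/3):
  y_2 = (R_Ax³/6 - M_Ax²/2)/EI  [x≤a] with R_A=4, M_A=4 = (4·(8/5)³/6 - 4·(8/5)²/2)/100000 = -28/1171875 m
Load 3 — uniform load w=19 kN/m over full span:
  y_3 = -wx²(L-x)²/(24EI) = -19·(8/5)²·(4-(8/5))²/(24·100000) = -228/1953125 m
Load 4 — point force P=5 kN at a=4/3 m (b=L-a=8/3):
  y_4 = -Pa²(L-x)²(3bL-(3b+a)(L-x))/(6L³EI)  [x>a] = -5·(4/3)²·(4-(8/5))²·(3·(8/3)·4-(3·(8/3)+(4/3))·(4-(8/5)))/(6·4³·100000) = -1/78125 m
Superposition: y = Σ y_i = -25067/146484375 m ≈ -0.000171 m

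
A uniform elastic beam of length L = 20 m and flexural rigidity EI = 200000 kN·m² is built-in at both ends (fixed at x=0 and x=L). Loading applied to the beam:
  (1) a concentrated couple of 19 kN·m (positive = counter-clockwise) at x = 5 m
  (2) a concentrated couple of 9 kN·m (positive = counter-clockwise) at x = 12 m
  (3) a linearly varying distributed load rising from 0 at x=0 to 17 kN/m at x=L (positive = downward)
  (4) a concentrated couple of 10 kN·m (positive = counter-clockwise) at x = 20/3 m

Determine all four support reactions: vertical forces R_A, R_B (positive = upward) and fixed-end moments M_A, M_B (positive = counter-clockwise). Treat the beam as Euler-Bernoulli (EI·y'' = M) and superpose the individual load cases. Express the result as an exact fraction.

Load 1 — applied couple M₀=19 kN·m at a=5 m (b=L-a=15):
  R_A = 6M₀ab/L³ = 6·19·5·15/20³ = 171/160 kN
  M_A = M₀b(2a-b)/L² = 19·15·(2·5-15)/20² = -57/16 kN·m
  R_B = -6M₀ab/L³ = -6·19·5·15/20³ = -171/160 kN
  M_B = M₀a(2b-a)/L² = 19·5·(2·15-5)/20² = 95/16 kN·m
Load 2 — applied couple M₀=9 kN·m at a=12 m (b=L-a=8):
  R_A = 6M₀ab/L³ = 6·9·12·8/20³ = 81/125 kN
  M_A = M₀b(2a-b)/L² = 9·8·(2·12-8)/20² = 72/25 kN·m
  R_B = -6M₀ab/L³ = -6·9·12·8/20³ = -81/125 kN
  M_B = M₀a(2b-a)/L² = 9·12·(2·8-12)/20² = 27/25 kN·m
Load 3 — triangular load w₀=17 kN/m (0→w₀ over full span):
  R_A = 3w₀L/20 = 3·17·20/20 = 51 kN
  M_A = w₀L²/30 = 17·20²/30 = 680/3 kN·m
  R_B = 7w₀L/20 = 7·17·20/20 = 119 kN
  M_B = -w₀L²/20 = -17·20²/20 = -340 kN·m
Load 4 — applied couple M₀=10 kN·m at a=20/3 m (b=L-a=40/3):
  R_A = 6M₀ab/L³ = 6·10·(20/3)·(40/3)/20³ = 2/3 kN
  M_A = M₀b(2a-b)/L² = 10·(40/3)·(2·(20/3)-(40/3))/20² = 0 kN·m
  R_B = -6M₀ab/L³ = -6·10·(20/3)·(40/3)/20³ = -2/3 kN
  M_B = M₀a(2b-a)/L² = 10·(20/3)·(2·(40/3)-(20/3))/20² = 10/3 kN·m
Superposition: R_A = 640601/12000 kN, M_A = 271181/1200 kN·m, R_B = 1399399/12000 kN, M_B = -395579/1200 kN·m

R_A = 640601/12000 kN, M_A = 271181/1200 kN·m, R_B = 1399399/12000 kN, M_B = -395579/1200 kN·m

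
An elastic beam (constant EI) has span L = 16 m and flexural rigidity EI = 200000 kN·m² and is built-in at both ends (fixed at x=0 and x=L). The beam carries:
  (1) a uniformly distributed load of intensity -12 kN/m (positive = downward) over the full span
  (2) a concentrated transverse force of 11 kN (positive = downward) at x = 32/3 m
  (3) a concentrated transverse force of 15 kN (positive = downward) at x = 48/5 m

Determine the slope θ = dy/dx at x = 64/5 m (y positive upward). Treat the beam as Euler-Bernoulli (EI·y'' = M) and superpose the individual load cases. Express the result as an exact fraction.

θ(64/5) = -76642/52734375 rad

Load 1 — uniform load w=-12 kN/m over full span:
  θ_1 = -wx(L-x)(L-2x)/(12EI) = -(-12)·(64/5)·(16-(64/5))·(16-2·(64/5))/(12·200000) = -768/390625 rad
Load 2 — point force P=11 kN at a=32/3 m (b=L-a=16/3):
  θ_2 = Pa²(L-x)(2bL-(3b+a)(L-x))/(2L³EI)  [x>a] = 11·(32/3)²·(16-(64/5))·(2·(16/3)·16-(3·(16/3)+(32/3))·(16-(64/5)))/(2·16³·200000) = 88/421875 rad
Load 3 — point force P=15 kN at a=48/5 m (b=L-a=32/5):
  θ_3 = Pa²(L-x)(2bL-(3b+a)(L-x))/(2L³EI)  [x>a] = 15·(48/5)²·(16-(64/5))·(2·(32/5)·16-(3·(32/5)+(48/5))·(16-(64/5)))/(2·16³·200000) = 594/1953125 rad
Superposition: θ = Σ θ_i = -76642/52734375 rad ≈ -0.001453 rad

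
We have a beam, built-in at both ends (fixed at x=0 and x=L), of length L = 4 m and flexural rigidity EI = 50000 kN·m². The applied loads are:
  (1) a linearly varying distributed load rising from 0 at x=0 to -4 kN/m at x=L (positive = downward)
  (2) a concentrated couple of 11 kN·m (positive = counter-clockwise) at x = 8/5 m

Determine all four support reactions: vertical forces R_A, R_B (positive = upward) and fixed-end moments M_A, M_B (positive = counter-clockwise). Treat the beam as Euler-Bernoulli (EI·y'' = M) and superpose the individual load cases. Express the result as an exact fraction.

R_A = 39/25 kN, M_A = -61/75 kN·m, R_B = -239/25 kN, M_B = 168/25 kN·m

Load 1 — triangular load w₀=-4 kN/m (0→w₀ over full span):
  R_A = 3w₀L/20 = 3·(-4)·4/20 = -12/5 kN
  M_A = w₀L²/30 = (-4)·4²/30 = -32/15 kN·m
  R_B = 7w₀L/20 = 7·(-4)·4/20 = -28/5 kN
  M_B = -w₀L²/20 = -(-4)·4²/20 = 16/5 kN·m
Load 2 — applied couple M₀=11 kN·m at a=8/5 m (b=L-a=12/5):
  R_A = 6M₀ab/L³ = 6·11·(8/5)·(12/5)/4³ = 99/25 kN
  M_A = M₀b(2a-b)/L² = 11·(12/5)·(2·(8/5)-(12/5))/4² = 33/25 kN·m
  R_B = -6M₀ab/L³ = -6·11·(8/5)·(12/5)/4³ = -99/25 kN
  M_B = M₀a(2b-a)/L² = 11·(8/5)·(2·(12/5)-(8/5))/4² = 88/25 kN·m
Superposition: R_A = 39/25 kN, M_A = -61/75 kN·m, R_B = -239/25 kN, M_B = 168/25 kN·m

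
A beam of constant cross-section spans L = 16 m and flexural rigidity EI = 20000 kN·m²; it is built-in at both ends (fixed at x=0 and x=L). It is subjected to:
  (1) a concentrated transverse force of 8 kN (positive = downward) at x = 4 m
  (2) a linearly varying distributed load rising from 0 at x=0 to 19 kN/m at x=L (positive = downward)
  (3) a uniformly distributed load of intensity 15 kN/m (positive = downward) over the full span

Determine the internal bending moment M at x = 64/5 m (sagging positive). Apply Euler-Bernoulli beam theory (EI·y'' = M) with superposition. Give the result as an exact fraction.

M(64/5) = -3118/375 kN·m

Load 1 — point force P=8 kN at a=4 m (b=L-a=12):
  M_1 = Pa²(a+3b)(L-x)/L³ - Pa²b/L²  [x>a] = 8·4²·(4+3·12)·(16-(64/5))/16³ - 8·4²·12/16² = -2 kN·m
Load 2 — triangular load w₀=19 kN/m (0→w₀ over full span):
  M_2 = 3w₀Lx/20 - w₀L²/30 - w₀x³/(6L) = 3·19·16·(64/5)/20 - 19·16²/30 - 19·(64/5)³/(6·16) = 2432/375 kN·m
Load 3 — uniform load w=15 kN/m over full span:
  M_3 = wLx/2 - wL²/12 - wx²/2 = 15·16·(64/5)/2 - 15·16²/12 - 15·(64/5)²/2 = -64/5 kN·m
Superposition: M = Σ M_i = -3118/375 kN·m ≈ -8.314667 kN·m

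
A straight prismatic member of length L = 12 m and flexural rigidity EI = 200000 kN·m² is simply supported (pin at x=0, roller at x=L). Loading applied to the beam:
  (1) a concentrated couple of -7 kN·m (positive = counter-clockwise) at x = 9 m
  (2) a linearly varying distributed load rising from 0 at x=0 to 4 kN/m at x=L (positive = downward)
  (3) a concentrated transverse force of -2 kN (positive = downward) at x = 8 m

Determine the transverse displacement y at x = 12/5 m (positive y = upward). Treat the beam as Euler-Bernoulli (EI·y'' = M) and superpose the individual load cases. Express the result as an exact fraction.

Load 1 — applied couple M₀=-7 kN·m at a=9 m (b=L-a=3):
  y_1 = (M₀x³/(6L)+C₁x)/EI  [x≤a] with C₁=M₀(3b²-L²)/(6L)=91/8 = ((-7)·(12/5)³/(6·12)+(91/8)·(12/5))/200000 = 6489/50000000 m
Load 2 — triangular load w₀=4 kN/m (0→w₀ over full span):
  y_2 = -w₀x(7L⁴-10L²x²+3x⁴)/(360LEI) = -4·(12/5)·(7·12⁴-10·12²·(12/5)²+3·(12/5)⁴)/(360·12·200000) = -74304/48828125 m
Load 3 — point force P=-2 kN at a=8 m (b=L-a=4):
  y_3 = -Pbx(L²-b²-x²)/(6LEI)  [x≤a] = -(-2)·4·(12/5)·(12²-4²-(12/5)²)/(6·12·200000) = 191/1171875 m
Superposition: y = Σ y_i = -23043361/18750000000 m ≈ -0.001229 m

y(12/5) = -23043361/18750000000 m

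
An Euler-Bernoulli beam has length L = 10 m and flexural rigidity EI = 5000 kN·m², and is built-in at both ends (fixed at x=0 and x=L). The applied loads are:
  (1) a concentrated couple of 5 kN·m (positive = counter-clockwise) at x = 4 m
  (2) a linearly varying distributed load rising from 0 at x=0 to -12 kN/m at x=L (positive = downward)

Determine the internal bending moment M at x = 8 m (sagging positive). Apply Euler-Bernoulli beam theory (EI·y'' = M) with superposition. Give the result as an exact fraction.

Load 1 — applied couple M₀=5 kN·m at a=4 m (b=L-a=6):
  M_1 = R_Ax - M_A - M₀  [x>a] with R_A=18/25, M_A=3/5 = (18/25)·8 - (3/5) - 5 = 4/25 kN·m
Load 2 — triangular load w₀=-12 kN/m (0→w₀ over full span):
  M_2 = 3w₀Lx/20 - w₀L²/30 - w₀x³/(6L) = 3·(-12)·10·8/20 - (-12)·10²/30 - (-12)·8³/(6·10) = -8/5 kN·m
Superposition: M = Σ M_i = -36/25 kN·m ≈ -1.440000 kN·m

M(8) = -36/25 kN·m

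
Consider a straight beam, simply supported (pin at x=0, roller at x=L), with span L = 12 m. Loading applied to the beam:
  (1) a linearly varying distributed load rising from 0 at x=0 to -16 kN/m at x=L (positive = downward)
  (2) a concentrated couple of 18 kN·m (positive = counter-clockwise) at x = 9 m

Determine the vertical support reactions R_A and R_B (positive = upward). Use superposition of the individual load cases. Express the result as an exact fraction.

R_A = -61/2 kN, R_B = -131/2 kN

Load 1 — triangular load w₀=-16 kN/m (0→w₀ over full span):
  R_A = w₀L/6 = (-16)·12/6 = -32 kN
  R_B = w₀L/3 = (-16)·12/3 = -64 kN
Load 2 — applied couple M₀=18 kN·m at a=9 m (b=L-a=3):
  R_A = M₀/L = 18/12 = 3/2 kN
  R_B = -M₀/L = -18/12 = -3/2 kN
Superposition: R_A = -61/2 kN, R_B = -131/2 kN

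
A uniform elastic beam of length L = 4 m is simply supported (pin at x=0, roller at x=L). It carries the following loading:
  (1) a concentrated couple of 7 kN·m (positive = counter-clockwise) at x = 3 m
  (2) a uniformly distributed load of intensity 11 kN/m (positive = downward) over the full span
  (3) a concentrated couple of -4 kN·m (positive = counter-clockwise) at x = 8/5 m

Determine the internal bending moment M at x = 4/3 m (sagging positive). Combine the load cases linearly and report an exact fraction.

Load 1 — applied couple M₀=7 kN·m at a=3 m (b=L-a=1):
  M_1 = M₀x/L  [x≤a] = 7·(4/3)/4 = 7/3 kN·m
Load 2 — uniform load w=11 kN/m over full span:
  M_2 = wx(L-x)/2 = 11·(4/3)·(4-(4/3))/2 = 176/9 kN·m
Load 3 — applied couple M₀=-4 kN·m at a=8/5 m (b=L-a=12/5):
  M_3 = M₀x/L  [x≤a] = (-4)·(4/3)/4 = -4/3 kN·m
Superposition: M = Σ M_i = 185/9 kN·m ≈ 20.555556 kN·m

M(4/3) = 185/9 kN·m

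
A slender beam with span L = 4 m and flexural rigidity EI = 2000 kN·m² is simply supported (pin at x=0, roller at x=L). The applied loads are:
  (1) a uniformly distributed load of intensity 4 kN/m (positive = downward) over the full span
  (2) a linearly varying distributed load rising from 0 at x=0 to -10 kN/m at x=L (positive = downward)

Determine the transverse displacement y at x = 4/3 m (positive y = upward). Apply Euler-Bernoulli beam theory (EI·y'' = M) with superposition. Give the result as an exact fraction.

Load 1 — uniform load w=4 kN/m over full span:
  y_1 = -wx(L³-2Lx²+x³)/(24EI) = -4·(4/3)·(4³-2·4·(4/3)²+(4/3)³)/(24·2000) = -176/30375 m
Load 2 — triangular load w₀=-10 kN/m (0→w₀ over full span):
  y_2 = -w₀x(7L⁴-10L²x²+3x⁴)/(360LEI) = -(-10)·(4/3)·(7·4⁴-10·4²·(4/3)²+3·(4/3)⁴)/(360·4·2000) = 128/18225 m
Superposition: y = Σ y_i = 112/91125 m ≈ 0.001229 m

y(4/3) = 112/91125 m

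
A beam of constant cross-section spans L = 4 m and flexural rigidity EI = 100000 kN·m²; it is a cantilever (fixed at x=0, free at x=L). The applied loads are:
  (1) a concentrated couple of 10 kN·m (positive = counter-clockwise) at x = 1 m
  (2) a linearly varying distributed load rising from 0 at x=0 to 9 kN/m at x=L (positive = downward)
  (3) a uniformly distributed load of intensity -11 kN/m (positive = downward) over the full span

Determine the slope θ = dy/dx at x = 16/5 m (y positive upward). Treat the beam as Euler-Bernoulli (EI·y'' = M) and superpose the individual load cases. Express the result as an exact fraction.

θ(16/5) = 51679/93750000 rad

Load 1 — applied couple M₀=10 kN·m at a=1 m (b=L-a=3):
  θ_1 = M₀a/EI  [x>a] = 10·1/100000 = 1/10000 rad
Load 2 — triangular load w₀=9 kN/m (0→w₀ over full span):
  θ_2 = (w₀Lx²/4-w₀L²x/3-w₀x⁴/(24L))/EI = (9·4·(16/5)²/4-9·4²·(16/5)/3-9·(16/5)⁴/(24·4))/100000 = -1392/1953125 rad
Load 3 — uniform load w=-11 kN/m over full span:
  θ_3 = -wx(x²-3Lx+3L²)/(6EI) = -(-11)·(16/5)·((16/5)²-3·4·(16/5)+3·4²)/(6·100000) = 1364/1171875 rad
Superposition: θ = Σ θ_i = 51679/93750000 rad ≈ 0.000551 rad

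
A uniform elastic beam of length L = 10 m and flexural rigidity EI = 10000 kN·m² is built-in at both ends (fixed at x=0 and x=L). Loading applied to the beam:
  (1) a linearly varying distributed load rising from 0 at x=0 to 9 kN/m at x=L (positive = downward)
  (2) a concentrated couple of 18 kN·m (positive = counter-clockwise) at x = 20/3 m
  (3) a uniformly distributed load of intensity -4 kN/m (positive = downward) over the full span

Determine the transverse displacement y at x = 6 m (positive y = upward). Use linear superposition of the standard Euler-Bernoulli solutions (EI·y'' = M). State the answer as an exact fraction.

Load 1 — triangular load w₀=9 kN/m (0→w₀ over full span):
  y_1 = -w₀x²(L-x)²(x+2L)/(120LEI) = -9·6²·(10-6)²·(6+2·10)/(120·10·10000) = -351/31250 m
Load 2 — applied couple M₀=18 kN·m at a=20/3 m (b=L-a=10/3):
  y_2 = (R_Ax³/6 - M_Ax²/2)/EI  [x≤a] with R_A=12/5, M_A=6 = ((12/5)·6³/6 - 6·6²/2)/10000 = -27/12500 m
Load 3 — uniform load w=-4 kN/m over full span:
  y_3 = -wx²(L-x)²/(24EI) = -(-4)·6²·(10-6)²/(24·10000) = 6/625 m
Superposition: y = Σ y_i = -237/62500 m ≈ -0.003792 m

y(6) = -237/62500 m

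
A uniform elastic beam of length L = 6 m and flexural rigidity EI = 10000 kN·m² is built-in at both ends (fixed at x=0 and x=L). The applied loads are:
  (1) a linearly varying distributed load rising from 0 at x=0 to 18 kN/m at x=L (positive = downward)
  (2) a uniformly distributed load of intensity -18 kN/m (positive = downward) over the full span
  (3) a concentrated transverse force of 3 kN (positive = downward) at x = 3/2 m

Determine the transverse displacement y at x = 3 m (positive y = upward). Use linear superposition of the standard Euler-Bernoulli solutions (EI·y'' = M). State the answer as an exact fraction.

Load 1 — triangular load w₀=18 kN/m (0→w₀ over full span):
  y_1 = -w₀x²(L-x)²(x+2L)/(120LEI) = -18·3²·(6-3)²·(3+2·6)/(120·6·10000) = -243/80000 m
Load 2 — uniform load w=-18 kN/m over full span:
  y_2 = -wx²(L-x)²/(24EI) = -(-18)·3²·(6-3)²/(24·10000) = 243/40000 m
Load 3 — point force P=3 kN at a=3/2 m (b=L-a=9/2):
  y_3 = -Pa²(L-x)²(3bL-(3b+a)(L-x))/(6L³EI)  [x>a] = -3·(3/2)²·(6-3)²·(3·(9/2)·6-(3·(9/2)+(3/2))·(6-3))/(6·6³·10000) = -27/160000 m
Superposition: y = Σ y_i = 459/160000 m ≈ 0.002869 m

y(3) = 459/160000 m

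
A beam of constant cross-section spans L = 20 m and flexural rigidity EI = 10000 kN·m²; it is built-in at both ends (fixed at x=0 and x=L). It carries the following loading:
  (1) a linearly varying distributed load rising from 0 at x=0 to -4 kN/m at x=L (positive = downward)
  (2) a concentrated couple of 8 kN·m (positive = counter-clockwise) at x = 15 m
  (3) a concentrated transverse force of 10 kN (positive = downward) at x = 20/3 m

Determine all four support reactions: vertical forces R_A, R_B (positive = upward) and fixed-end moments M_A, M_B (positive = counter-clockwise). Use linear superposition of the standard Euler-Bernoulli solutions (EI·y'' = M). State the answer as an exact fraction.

R_A = -2237/540 kN, M_A = -1145/54 kN·m, R_B = -13963/540 kN, M_B = 3439/54 kN·m

Load 1 — triangular load w₀=-4 kN/m (0→w₀ over full span):
  R_A = 3w₀L/20 = 3·(-4)·20/20 = -12 kN
  M_A = w₀L²/30 = (-4)·20²/30 = -160/3 kN·m
  R_B = 7w₀L/20 = 7·(-4)·20/20 = -28 kN
  M_B = -w₀L²/20 = -(-4)·20²/20 = 80 kN·m
Load 2 — applied couple M₀=8 kN·m at a=15 m (b=L-a=5):
  R_A = 6M₀ab/L³ = 6·8·15·5/20³ = 9/20 kN
  M_A = M₀b(2a-b)/L² = 8·5·(2·15-5)/20² = 5/2 kN·m
  R_B = -6M₀ab/L³ = -6·8·15·5/20³ = -9/20 kN
  M_B = M₀a(2b-a)/L² = 8·15·(2·5-15)/20² = -3/2 kN·m
Load 3 — point force P=10 kN at a=20/3 m (b=L-a=40/3):
  R_A = Pb²(3a+b)/L³ = 10·(40/3)²·(3·(20/3)+(40/3))/20³ = 200/27 kN
  M_A = Pab²/L² = 10·(20/3)·(40/3)²/20² = 800/27 kN·m
  R_B = Pa²(a+3b)/L³ = 10·(20/3)²·((20/3)+3·(40/3))/20³ = 70/27 kN
  M_B = -Pa²b/L² = -10·(20/3)²·(40/3)/20² = -400/27 kN·m
Superposition: R_A = -2237/540 kN, M_A = -1145/54 kN·m, R_B = -13963/540 kN, M_B = 3439/54 kN·m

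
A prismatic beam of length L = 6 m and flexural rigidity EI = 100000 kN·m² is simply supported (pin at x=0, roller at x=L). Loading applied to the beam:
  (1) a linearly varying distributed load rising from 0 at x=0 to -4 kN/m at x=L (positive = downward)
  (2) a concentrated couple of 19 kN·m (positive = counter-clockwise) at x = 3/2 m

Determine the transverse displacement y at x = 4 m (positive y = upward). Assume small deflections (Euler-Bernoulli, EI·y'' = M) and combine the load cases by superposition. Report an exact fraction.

Load 1 — triangular load w₀=-4 kN/m (0→w₀ over full span):
  y_1 = -w₀x(7L⁴-10L²x²+3x⁴)/(360LEI) = -(-4)·4·(7·6⁴-10·6²·4²+3·4⁴)/(360·6·100000) = 17/56250 m
Load 2 — applied couple M₀=19 kN·m at a=3/2 m (b=L-a=9/2):
  y_2 = (M₀x³/(6L)-M₀(x-a)²/2+C₁x)/EI  [x>a] with C₁=M₀(3b²-L²)/(6L)=209/16 = (19·4³/(6·6)-19·(4-(3/2))²/2+(209/16)·4)/100000 = 1919/7200000 m
Superposition: y = Σ y_i = 91/160000 m ≈ 0.000569 m

y(4) = 91/160000 m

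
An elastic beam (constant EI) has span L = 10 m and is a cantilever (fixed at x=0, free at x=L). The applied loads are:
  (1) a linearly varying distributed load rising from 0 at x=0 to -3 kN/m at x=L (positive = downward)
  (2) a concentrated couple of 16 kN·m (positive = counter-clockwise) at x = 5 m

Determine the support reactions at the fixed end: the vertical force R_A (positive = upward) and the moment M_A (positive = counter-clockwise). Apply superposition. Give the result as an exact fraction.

Load 1 — triangular load w₀=-3 kN/m (0→w₀ over full span):
  R_A = w₀L/2 = (-3)·10/2 = -15 kN
  M_A = w₀L²/3 = (-3)·10²/3 = -100 kN·m
Load 2 — applied couple M₀=16 kN·m at a=5 m (b=L-a=5):
  R_A = 0 kN
  M_A = -M₀ = -16 kN·m
Superposition: R_A = -15 kN, M_A = -116 kN·m

R_A = -15 kN, M_A = -116 kN·m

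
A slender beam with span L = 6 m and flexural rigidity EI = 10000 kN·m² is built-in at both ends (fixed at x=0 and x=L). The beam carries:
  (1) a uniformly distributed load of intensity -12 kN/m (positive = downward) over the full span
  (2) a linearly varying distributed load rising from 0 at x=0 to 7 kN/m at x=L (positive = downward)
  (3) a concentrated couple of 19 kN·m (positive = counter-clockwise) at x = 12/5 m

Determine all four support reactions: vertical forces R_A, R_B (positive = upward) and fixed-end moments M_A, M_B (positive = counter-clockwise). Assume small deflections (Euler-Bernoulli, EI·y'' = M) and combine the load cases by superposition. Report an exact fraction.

R_A = -1257/50 kN, M_A = -633/25 kN·m, R_B = -1293/50 kN, M_B = 737/25 kN·m

Load 1 — uniform load w=-12 kN/m over full span:
  R_A = wL/2 = (-12)·6/2 = -36 kN
  M_A = wL²/12 = (-12)·6²/12 = -36 kN·m
  R_B = wL/2 = (-12)·6/2 = -36 kN
  M_B = -wL²/12 = -(-12)·6²/12 = 36 kN·m
Load 2 — triangular load w₀=7 kN/m (0→w₀ over full span):
  R_A = 3w₀L/20 = 3·7·6/20 = 63/10 kN
  M_A = w₀L²/30 = 7·6²/30 = 42/5 kN·m
  R_B = 7w₀L/20 = 7·7·6/20 = 147/10 kN
  M_B = -w₀L²/20 = -7·6²/20 = -63/5 kN·m
Load 3 — applied couple M₀=19 kN·m at a=12/5 m (b=L-a=18/5):
  R_A = 6M₀ab/L³ = 6·19·(12/5)·(18/5)/6³ = 114/25 kN
  M_A = M₀b(2a-b)/L² = 19·(18/5)·(2·(12/5)-(18/5))/6² = 57/25 kN·m
  R_B = -6M₀ab/L³ = -6·19·(12/5)·(18/5)/6³ = -114/25 kN
  M_B = M₀a(2b-a)/L² = 19·(12/5)·(2·(18/5)-(12/5))/6² = 152/25 kN·m
Superposition: R_A = -1257/50 kN, M_A = -633/25 kN·m, R_B = -1293/50 kN, M_B = 737/25 kN·m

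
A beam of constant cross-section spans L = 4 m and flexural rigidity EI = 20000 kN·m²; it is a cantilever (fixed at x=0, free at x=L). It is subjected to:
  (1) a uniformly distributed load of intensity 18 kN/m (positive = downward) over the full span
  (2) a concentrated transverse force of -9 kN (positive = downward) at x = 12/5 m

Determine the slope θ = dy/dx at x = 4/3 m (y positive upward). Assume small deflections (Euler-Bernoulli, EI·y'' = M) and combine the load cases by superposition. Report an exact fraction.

θ(4/3) = -643/112500 rad

Load 1 — uniform load w=18 kN/m over full span:
  θ_1 = -wx(x²-3Lx+3L²)/(6EI) = -18·(4/3)·((4/3)²-3·4·(4/3)+3·4²)/(6·20000) = -38/5625 rad
Load 2 — point force P=-9 kN at a=12/5 m (b=L-a=8/5):
  θ_2 = -Px(2a-x)/(2EI)  [x≤a] = -(-9)·(4/3)·(2·(12/5)-(4/3))/(2·20000) = 13/12500 rad
Superposition: θ = Σ θ_i = -643/112500 rad ≈ -0.005716 rad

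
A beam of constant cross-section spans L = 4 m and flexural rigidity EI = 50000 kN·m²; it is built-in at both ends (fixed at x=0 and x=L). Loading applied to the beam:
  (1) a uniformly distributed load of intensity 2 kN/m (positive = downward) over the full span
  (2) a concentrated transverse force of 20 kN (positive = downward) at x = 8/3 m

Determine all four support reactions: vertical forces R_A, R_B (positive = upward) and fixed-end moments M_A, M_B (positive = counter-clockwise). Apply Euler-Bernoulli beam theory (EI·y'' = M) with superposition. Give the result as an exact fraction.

R_A = 248/27 kN, M_A = 232/27 kN·m, R_B = 508/27 kN, M_B = -392/27 kN·m

Load 1 — uniform load w=2 kN/m over full span:
  R_A = wL/2 = 2·4/2 = 4 kN
  M_A = wL²/12 = 2·4²/12 = 8/3 kN·m
  R_B = wL/2 = 2·4/2 = 4 kN
  M_B = -wL²/12 = -2·4²/12 = -8/3 kN·m
Load 2 — point force P=20 kN at a=8/3 m (b=L-a=4/3):
  R_A = Pb²(3a+b)/L³ = 20·(4/3)²·(3·(8/3)+(4/3))/4³ = 140/27 kN
  M_A = Pab²/L² = 20·(8/3)·(4/3)²/4² = 160/27 kN·m
  R_B = Pa²(a+3b)/L³ = 20·(8/3)²·((8/3)+3·(4/3))/4³ = 400/27 kN
  M_B = -Pa²b/L² = -20·(8/3)²·(4/3)/4² = -320/27 kN·m
Superposition: R_A = 248/27 kN, M_A = 232/27 kN·m, R_B = 508/27 kN, M_B = -392/27 kN·m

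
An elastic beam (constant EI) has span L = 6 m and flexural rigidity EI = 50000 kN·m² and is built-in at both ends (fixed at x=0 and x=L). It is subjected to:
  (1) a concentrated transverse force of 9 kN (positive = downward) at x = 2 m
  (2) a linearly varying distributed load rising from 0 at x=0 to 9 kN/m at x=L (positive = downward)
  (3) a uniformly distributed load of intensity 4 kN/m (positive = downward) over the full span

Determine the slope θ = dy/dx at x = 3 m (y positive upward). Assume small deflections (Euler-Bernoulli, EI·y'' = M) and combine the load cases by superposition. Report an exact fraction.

θ(3) = 39/4000000 rad

Load 1 — point force P=9 kN at a=2 m (b=L-a=4):
  θ_1 = Pa²(L-x)(2bL-(3b+a)(L-x))/(2L³EI)  [x>a] = 9·2²·(6-3)·(2·4·6-(3·4+2)·(6-3))/(2·6³·50000) = 3/100000 rad
Load 2 — triangular load w₀=9 kN/m (0→w₀ over full span):
  θ_2 = -w₀(2x(L-x)(L-2x)(x+2L)+x²(L-x)²)/(120LEI) = -9·(2·3·(6-3)·(6-2·3)·(3+2·6)+3²·(6-3)²)/(120·6·50000) = -81/4000000 rad
Load 3 — uniform load w=4 kN/m over full span:
  θ_3 = -wx(L-x)(L-2x)/(12EI) = -4·3·(6-3)·(6-2·3)/(12·50000) = 0 rad
Superposition: θ = Σ θ_i = 39/4000000 rad ≈ 0.000010 rad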